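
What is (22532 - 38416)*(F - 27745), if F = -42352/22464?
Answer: 154696765817/351 ≈ 4.4073e+8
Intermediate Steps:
F = -2647/1404 (F = -42352*1/22464 = -2647/1404 ≈ -1.8853)
(22532 - 38416)*(F - 27745) = (22532 - 38416)*(-2647/1404 - 27745) = -15884*(-38956627/1404) = 154696765817/351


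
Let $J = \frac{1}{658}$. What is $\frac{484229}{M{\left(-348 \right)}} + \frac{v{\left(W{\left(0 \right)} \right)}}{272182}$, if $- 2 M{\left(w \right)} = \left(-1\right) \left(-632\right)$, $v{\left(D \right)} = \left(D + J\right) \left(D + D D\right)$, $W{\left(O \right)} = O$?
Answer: $- \frac{484229}{316} \approx -1532.4$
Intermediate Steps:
$J = \frac{1}{658} \approx 0.0015198$
$v{\left(D \right)} = \left(\frac{1}{658} + D\right) \left(D + D^{2}\right)$ ($v{\left(D \right)} = \left(D + \frac{1}{658}\right) \left(D + D D\right) = \left(\frac{1}{658} + D\right) \left(D + D^{2}\right)$)
$M{\left(w \right)} = -316$ ($M{\left(w \right)} = - \frac{\left(-1\right) \left(-632\right)}{2} = \left(- \frac{1}{2}\right) 632 = -316$)
$\frac{484229}{M{\left(-348 \right)}} + \frac{v{\left(W{\left(0 \right)} \right)}}{272182} = \frac{484229}{-316} + \frac{\frac{1}{658} \cdot 0 \left(1 + 658 \cdot 0^{2} + 659 \cdot 0\right)}{272182} = 484229 \left(- \frac{1}{316}\right) + \frac{1}{658} \cdot 0 \left(1 + 658 \cdot 0 + 0\right) \frac{1}{272182} = - \frac{484229}{316} + \frac{1}{658} \cdot 0 \left(1 + 0 + 0\right) \frac{1}{272182} = - \frac{484229}{316} + \frac{1}{658} \cdot 0 \cdot 1 \cdot \frac{1}{272182} = - \frac{484229}{316} + 0 \cdot \frac{1}{272182} = - \frac{484229}{316} + 0 = - \frac{484229}{316}$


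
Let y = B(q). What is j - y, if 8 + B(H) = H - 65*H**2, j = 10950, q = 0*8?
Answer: 10958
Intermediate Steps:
q = 0
B(H) = -8 + H - 65*H**2 (B(H) = -8 + (H - 65*H**2) = -8 + H - 65*H**2)
y = -8 (y = -8 + 0 - 65*0**2 = -8 + 0 - 65*0 = -8 + 0 + 0 = -8)
j - y = 10950 - 1*(-8) = 10950 + 8 = 10958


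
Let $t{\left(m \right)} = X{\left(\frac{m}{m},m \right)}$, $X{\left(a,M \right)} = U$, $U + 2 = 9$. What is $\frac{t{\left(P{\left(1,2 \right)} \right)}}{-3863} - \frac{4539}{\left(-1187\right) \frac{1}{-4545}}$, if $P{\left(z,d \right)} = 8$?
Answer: $- \frac{79692751874}{4585381} \approx -17380.0$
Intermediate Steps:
$U = 7$ ($U = -2 + 9 = 7$)
$X{\left(a,M \right)} = 7$
$t{\left(m \right)} = 7$
$\frac{t{\left(P{\left(1,2 \right)} \right)}}{-3863} - \frac{4539}{\left(-1187\right) \frac{1}{-4545}} = \frac{7}{-3863} - \frac{4539}{\left(-1187\right) \frac{1}{-4545}} = 7 \left(- \frac{1}{3863}\right) - \frac{4539}{\left(-1187\right) \left(- \frac{1}{4545}\right)} = - \frac{7}{3863} - \frac{4539}{\frac{1187}{4545}} = - \frac{7}{3863} - \frac{20629755}{1187} = - \frac{79692751874}{4585381}$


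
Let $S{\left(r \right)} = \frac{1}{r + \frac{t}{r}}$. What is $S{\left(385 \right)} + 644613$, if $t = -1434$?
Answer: $\frac{94623387268}{146791} \approx 6.4461 \cdot 10^{5}$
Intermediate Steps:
$S{\left(r \right)} = \frac{1}{r - \frac{1434}{r}}$
$S{\left(385 \right)} + 644613 = \frac{385}{-1434 + 385^{2}} + 644613 = \frac{385}{-1434 + 148225} + 644613 = \frac{385}{146791} + 644613 = \frac{94623387268}{146791}$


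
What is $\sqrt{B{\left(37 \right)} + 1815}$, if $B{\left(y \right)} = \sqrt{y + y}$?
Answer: $\sqrt{1815 + \sqrt{74}} \approx 42.704$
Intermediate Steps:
$B{\left(y \right)} = \sqrt{2} \sqrt{y}$ ($B{\left(y \right)} = \sqrt{2 y} = \sqrt{2} \sqrt{y}$)
$\sqrt{B{\left(37 \right)} + 1815} = \sqrt{\sqrt{2} \sqrt{37} + 1815} = \sqrt{\sqrt{74} + 1815} = \sqrt{1815 + \sqrt{74}}$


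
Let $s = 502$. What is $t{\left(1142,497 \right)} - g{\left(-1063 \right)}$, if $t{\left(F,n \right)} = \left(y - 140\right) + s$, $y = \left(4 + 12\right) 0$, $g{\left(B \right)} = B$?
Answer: $1425$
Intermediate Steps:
$y = 0$ ($y = 16 \cdot 0 = 0$)
$t{\left(F,n \right)} = 362$ ($t{\left(F,n \right)} = \left(0 - 140\right) + 502 = -140 + 502 = 362$)
$t{\left(1142,497 \right)} - g{\left(-1063 \right)} = 362 - -1063 = 362 + 1063 = 1425$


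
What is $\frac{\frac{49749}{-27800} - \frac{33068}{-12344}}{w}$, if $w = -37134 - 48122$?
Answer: $- \frac{38148593}{3657090222400} \approx -1.0431 \cdot 10^{-5}$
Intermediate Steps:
$w = -85256$
$\frac{\frac{49749}{-27800} - \frac{33068}{-12344}}{w} = \frac{\frac{49749}{-27800} - \frac{33068}{-12344}}{-85256} = \left(49749 \left(- \frac{1}{27800}\right) - - \frac{8267}{3086}\right) \left(- \frac{1}{85256}\right) = \left(- \frac{49749}{27800} + \frac{8267}{3086}\right) \left(- \frac{1}{85256}\right) = \frac{38148593}{42895400} \left(- \frac{1}{85256}\right) = - \frac{38148593}{3657090222400}$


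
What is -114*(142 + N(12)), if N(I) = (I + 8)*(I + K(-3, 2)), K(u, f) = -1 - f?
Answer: -36708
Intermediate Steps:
N(I) = (-3 + I)*(8 + I) (N(I) = (I + 8)*(I + (-1 - 1*2)) = (8 + I)*(I + (-1 - 2)) = (8 + I)*(I - 3) = (8 + I)*(-3 + I) = (-3 + I)*(8 + I))
-114*(142 + N(12)) = -114*(142 + (-24 + 12² + 5*12)) = -114*(142 + (-24 + 144 + 60)) = -114*(142 + 180) = -114*322 = -36708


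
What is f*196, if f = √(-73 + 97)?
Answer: 392*√6 ≈ 960.20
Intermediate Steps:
f = 2*√6 (f = √24 = 2*√6 ≈ 4.8990)
f*196 = (2*√6)*196 = 392*√6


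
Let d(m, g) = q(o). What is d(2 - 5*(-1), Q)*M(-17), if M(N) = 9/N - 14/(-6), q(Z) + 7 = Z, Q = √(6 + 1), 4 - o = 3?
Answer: -184/17 ≈ -10.824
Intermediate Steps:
o = 1 (o = 4 - 1*3 = 4 - 3 = 1)
Q = √7 ≈ 2.6458
q(Z) = -7 + Z
d(m, g) = -6 (d(m, g) = -7 + 1 = -6)
M(N) = 7/3 + 9/N (M(N) = 9/N - 14*(-⅙) = 9/N + 7/3 = 7/3 + 9/N)
d(2 - 5*(-1), Q)*M(-17) = -6*(7/3 + 9/(-17)) = -6*(7/3 + 9*(-1/17)) = -6*(7/3 - 9/17) = -6*92/51 = -184/17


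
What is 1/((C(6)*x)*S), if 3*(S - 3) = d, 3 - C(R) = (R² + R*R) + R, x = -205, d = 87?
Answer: 1/492000 ≈ 2.0325e-6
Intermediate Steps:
C(R) = 3 - R - 2*R² (C(R) = 3 - ((R² + R*R) + R) = 3 - ((R² + R²) + R) = 3 - (2*R² + R) = 3 - (R + 2*R²) = 3 + (-R - 2*R²) = 3 - R - 2*R²)
S = 32 (S = 3 + (⅓)*87 = 3 + 29 = 32)
1/((C(6)*x)*S) = 1/(((3 - 1*6 - 2*6²)*(-205))*32) = 1/(((3 - 6 - 2*36)*(-205))*32) = 1/(((3 - 6 - 72)*(-205))*32) = 1/(-75*(-205)*32) = 1/(15375*32) = 1/492000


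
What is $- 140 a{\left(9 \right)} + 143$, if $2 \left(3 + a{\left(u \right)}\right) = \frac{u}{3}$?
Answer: $353$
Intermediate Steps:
$a{\left(u \right)} = -3 + \frac{u}{6}$ ($a{\left(u \right)} = -3 + \frac{u \frac{1}{3}}{2} = -3 + \frac{\frac{1}{3} u}{2} = -3 + \frac{u}{6}$)
$- 140 a{\left(9 \right)} + 143 = - 140 \left(-3 + \frac{1}{6} \cdot 9\right) + 143 = - 140 \left(-3 + \frac{3}{2}\right) + 143 = \left(-140\right) \left(- \frac{3}{2}\right) + 143 = 210 + 143 = 353$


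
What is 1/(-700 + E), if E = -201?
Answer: -1/901 ≈ -0.0011099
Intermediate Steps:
1/(-700 + E) = 1/(-700 - 201) = 1/(-901) = -1/901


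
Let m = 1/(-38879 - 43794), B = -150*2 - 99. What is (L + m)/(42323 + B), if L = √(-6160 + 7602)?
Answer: -1/3465982852 + √1442/41924 ≈ 0.00090577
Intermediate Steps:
L = √1442 ≈ 37.974
B = -399 (B = -25*12 - 99 = -300 - 99 = -399)
m = -1/82673 (m = 1/(-82673) = -1/82673 ≈ -1.2096e-5)
(L + m)/(42323 + B) = (√1442 - 1/82673)/(42323 - 399) = (-1/82673 + √1442)/41924 = (-1/82673 + √1442)*(1/41924) = -1/3465982852 + √1442/41924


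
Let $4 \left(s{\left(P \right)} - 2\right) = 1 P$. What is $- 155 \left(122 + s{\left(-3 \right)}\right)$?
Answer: $- \frac{76415}{4} \approx -19104.0$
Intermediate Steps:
$s{\left(P \right)} = 2 + \frac{P}{4}$ ($s{\left(P \right)} = 2 + \frac{1 P}{4} = 2 + \frac{P}{4}$)
$- 155 \left(122 + s{\left(-3 \right)}\right) = - 155 \left(122 + \left(2 + \frac{1}{4} \left(-3\right)\right)\right) = - 155 \left(122 + \left(2 - \frac{3}{4}\right)\right) = - 155 \left(122 + \frac{5}{4}\right) = \left(-155\right) \frac{493}{4} = - \frac{76415}{4}$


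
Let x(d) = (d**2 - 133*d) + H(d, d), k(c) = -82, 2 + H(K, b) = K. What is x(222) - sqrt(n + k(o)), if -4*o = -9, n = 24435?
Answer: 19978 - 7*sqrt(497) ≈ 19822.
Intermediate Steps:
o = 9/4 (o = -1/4*(-9) = 9/4 ≈ 2.2500)
H(K, b) = -2 + K
x(d) = -2 + d**2 - 132*d (x(d) = (d**2 - 133*d) + (-2 + d) = -2 + d**2 - 132*d)
x(222) - sqrt(n + k(o)) = (-2 + 222**2 - 132*222) - sqrt(24435 - 82) = (-2 + 49284 - 29304) - sqrt(24353) = 19978 - 7*sqrt(497)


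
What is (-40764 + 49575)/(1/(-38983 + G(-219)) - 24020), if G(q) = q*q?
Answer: -26368386/71883853 ≈ -0.36682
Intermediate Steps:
G(q) = q**2
(-40764 + 49575)/(1/(-38983 + G(-219)) - 24020) = (-40764 + 49575)/(1/(-38983 + (-219)**2) - 24020) = 8811/(1/(-38983 + 47961) - 24020) = 8811/(1/8978 - 24020) = 8811/(-215651559/8978) = 8811*(-8978/215651559) = -26368386/71883853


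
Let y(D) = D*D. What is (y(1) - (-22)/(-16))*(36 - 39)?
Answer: 9/8 ≈ 1.1250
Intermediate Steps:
y(D) = D²
(y(1) - (-22)/(-16))*(36 - 39) = (1² - (-22)/(-16))*(36 - 39) = (1 - (-22)*(-1)/16)*(-3) = (1 - 1*11/8)*(-3) = (1 - 11/8)*(-3) = -3/8*(-3) = 9/8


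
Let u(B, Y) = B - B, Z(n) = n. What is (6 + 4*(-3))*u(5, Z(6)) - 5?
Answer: -5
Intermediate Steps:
u(B, Y) = 0
(6 + 4*(-3))*u(5, Z(6)) - 5 = (6 + 4*(-3))*0 - 5 = (6 - 12)*0 - 5 = -6*0 - 5 = 0 - 5 = -5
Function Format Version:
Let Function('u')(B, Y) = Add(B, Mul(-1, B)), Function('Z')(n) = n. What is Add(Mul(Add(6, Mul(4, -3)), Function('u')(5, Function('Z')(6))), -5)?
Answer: -5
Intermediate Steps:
Function('u')(B, Y) = 0
Add(Mul(Add(6, Mul(4, -3)), Function('u')(5, Function('Z')(6))), -5) = Add(Mul(Add(6, Mul(4, -3)), 0), -5) = Add(Mul(Add(6, -12), 0), -5) = Add(Mul(-6, 0), -5) = Add(0, -5) = -5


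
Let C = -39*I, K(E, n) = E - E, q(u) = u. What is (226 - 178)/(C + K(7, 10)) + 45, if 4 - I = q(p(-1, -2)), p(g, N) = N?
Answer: 1747/39 ≈ 44.795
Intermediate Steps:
K(E, n) = 0
I = 6 (I = 4 - 1*(-2) = 4 + 2 = 6)
C = -234 (C = -39*6 = -234)
(226 - 178)/(C + K(7, 10)) + 45 = (226 - 178)/(-234 + 0) + 45 = 48/(-234) + 45 = 48*(-1/234) + 45 = -8/39 + 45 = 1747/39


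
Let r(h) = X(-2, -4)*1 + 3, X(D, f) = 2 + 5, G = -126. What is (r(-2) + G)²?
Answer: 13456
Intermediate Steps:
X(D, f) = 7
r(h) = 10 (r(h) = 7*1 + 3 = 7 + 3 = 10)
(r(-2) + G)² = (10 - 126)² = (-116)² = 13456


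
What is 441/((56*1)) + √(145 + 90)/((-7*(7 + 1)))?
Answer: 63/8 - √235/56 ≈ 7.6013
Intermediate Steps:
441/((56*1)) + √(145 + 90)/((-7*(7 + 1))) = 441/56 + √235/((-7*8)) = 441*(1/56) + √235/(-56) = 63/8 + √235*(-1/56) = 63/8 - √235/56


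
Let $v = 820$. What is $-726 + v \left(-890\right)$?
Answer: $-730526$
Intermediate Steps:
$-726 + v \left(-890\right) = -726 + 820 \left(-890\right) = -726 - 729800 = -730526$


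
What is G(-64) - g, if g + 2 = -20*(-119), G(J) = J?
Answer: -2442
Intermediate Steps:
g = 2378 (g = -2 - 20*(-119) = -2 + 2380 = 2378)
G(-64) - g = -64 - 1*2378 = -64 - 2378 = -2442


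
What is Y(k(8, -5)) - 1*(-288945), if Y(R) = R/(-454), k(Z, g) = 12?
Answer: 65590509/227 ≈ 2.8895e+5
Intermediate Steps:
Y(R) = -R/454 (Y(R) = R*(-1/454) = -R/454)
Y(k(8, -5)) - 1*(-288945) = -1/454*12 - 1*(-288945) = -6/227 + 288945 = 65590509/227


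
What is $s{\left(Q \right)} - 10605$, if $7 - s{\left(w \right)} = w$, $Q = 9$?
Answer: $-10607$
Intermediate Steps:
$s{\left(w \right)} = 7 - w$
$s{\left(Q \right)} - 10605 = \left(7 - 9\right) - 10605 = -2 - 10605 = -10607$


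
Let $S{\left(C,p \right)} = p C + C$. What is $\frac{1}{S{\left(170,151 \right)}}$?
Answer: $\frac{1}{25840} \approx 3.87 \cdot 10^{-5}$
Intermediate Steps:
$S{\left(C,p \right)} = C + C p$ ($S{\left(C,p \right)} = C p + C = C + C p$)
$\frac{1}{S{\left(170,151 \right)}} = \frac{1}{170 \left(1 + 151\right)} = \frac{1}{170 \cdot 152} = \frac{1}{25840}$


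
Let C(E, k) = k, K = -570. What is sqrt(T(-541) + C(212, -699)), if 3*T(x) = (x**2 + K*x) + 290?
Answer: 2*sqrt(49937) ≈ 446.93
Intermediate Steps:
T(x) = 290/3 - 190*x + x**2/3 (T(x) = ((x**2 - 570*x) + 290)/3 = (290 + x**2 - 570*x)/3 = 290/3 - 190*x + x**2/3)
sqrt(T(-541) + C(212, -699)) = sqrt((290/3 - 190*(-541) + (1/3)*(-541)**2) - 699) = sqrt((290/3 + 102790 + (1/3)*292681) - 699) = sqrt((290/3 + 102790 + 292681/3) - 699) = sqrt(200447 - 699) = sqrt(199748) = 2*sqrt(49937)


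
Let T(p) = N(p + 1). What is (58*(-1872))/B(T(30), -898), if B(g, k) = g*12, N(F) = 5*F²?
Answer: -9048/4805 ≈ -1.8830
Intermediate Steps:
T(p) = 5*(1 + p)² (T(p) = 5*(p + 1)² = 5*(1 + p)²)
B(g, k) = 12*g
(58*(-1872))/B(T(30), -898) = (58*(-1872))/((12*(5*(1 + 30)²))) = -108576/(12*(5*31²)) = -108576/(12*(5*961)) = -108576/(12*4805) = -108576/57660 = -108576*1/57660 = -9048/4805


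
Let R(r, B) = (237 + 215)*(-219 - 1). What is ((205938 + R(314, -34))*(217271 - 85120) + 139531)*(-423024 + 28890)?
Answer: -5547024861427686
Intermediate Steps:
R(r, B) = -99440 (R(r, B) = 452*(-220) = -99440)
((205938 + R(314, -34))*(217271 - 85120) + 139531)*(-423024 + 28890) = ((205938 - 99440)*(217271 - 85120) + 139531)*(-423024 + 28890) = (106498*132151 + 139531)*(-394134) = (14073817198 + 139531)*(-394134) = 14073956729*(-394134) = -5547024861427686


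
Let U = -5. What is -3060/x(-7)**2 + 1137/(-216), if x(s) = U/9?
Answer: -3571079/360 ≈ -9919.7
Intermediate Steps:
x(s) = -5/9
-3060/x(-7)**2 + 1137/(-216) = -3060/((-5/9)**2) + 1137/(-216) = -3060/25/81 + 1137*(-1/216) = -3060*81/25 - 379/72 = -49572/5 - 379/72 = -3571079/360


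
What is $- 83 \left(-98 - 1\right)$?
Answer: $8217$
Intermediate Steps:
$- 83 \left(-98 - 1\right) = \left(-83\right) \left(-99\right) = 8217$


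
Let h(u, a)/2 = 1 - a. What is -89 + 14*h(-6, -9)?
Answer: 191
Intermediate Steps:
h(u, a) = 2 - 2*a (h(u, a) = 2*(1 - a) = 2 - 2*a)
-89 + 14*h(-6, -9) = -89 + 14*(2 - 2*(-9)) = -89 + 14*(2 + 18) = -89 + 14*20 = -89 + 280 = 191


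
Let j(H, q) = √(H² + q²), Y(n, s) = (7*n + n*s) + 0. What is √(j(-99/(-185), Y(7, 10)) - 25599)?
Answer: √(-876125775 + 185*√484670026)/185 ≈ 159.62*I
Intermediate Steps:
Y(n, s) = 7*n + n*s
√(j(-99/(-185), Y(7, 10)) - 25599) = √(√((-99/(-185))² + (7*(7 + 10))²) - 25599) = √(√((-99*(-1/185))² + (7*17)²) - 25599) = √(√((99/185)² + 119²) - 25599) = √(√(9801/34225 + 14161) - 25599) = √(√(484670026/34225) - 25599) = √(√484670026/185 - 25599) = √(-25599 + √484670026/185)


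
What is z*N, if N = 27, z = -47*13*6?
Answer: -98982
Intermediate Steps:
z = -3666 (z = -611*6 = -3666)
z*N = -3666*27 = -98982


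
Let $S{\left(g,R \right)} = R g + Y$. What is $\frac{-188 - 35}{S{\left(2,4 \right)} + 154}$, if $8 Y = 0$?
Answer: $- \frac{223}{162} \approx -1.3765$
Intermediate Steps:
$Y = 0$ ($Y = \frac{1}{8} \cdot 0 = 0$)
$S{\left(g,R \right)} = R g$ ($S{\left(g,R \right)} = R g + 0 = R g$)
$\frac{-188 - 35}{S{\left(2,4 \right)} + 154} = \frac{-188 - 35}{4 \cdot 2 + 154} = - \frac{223}{8 + 154} = - \frac{223}{162}$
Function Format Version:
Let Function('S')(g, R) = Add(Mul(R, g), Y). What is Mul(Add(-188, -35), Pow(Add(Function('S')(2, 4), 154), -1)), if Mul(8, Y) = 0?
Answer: Rational(-223, 162) ≈ -1.3765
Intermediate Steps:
Y = 0 (Y = Mul(Rational(1, 8), 0) = 0)
Function('S')(g, R) = Mul(R, g) (Function('S')(g, R) = Add(Mul(R, g), 0) = Mul(R, g))
Mul(Add(-188, -35), Pow(Add(Function('S')(2, 4), 154), -1)) = Mul(Add(-188, -35), Pow(Add(Mul(4, 2), 154), -1)) = Mul(-223, Pow(Add(8, 154), -1)) = Mul(-223, Pow(162, -1)) = Mul(-223, Rational(1, 162)) = Rational(-223, 162)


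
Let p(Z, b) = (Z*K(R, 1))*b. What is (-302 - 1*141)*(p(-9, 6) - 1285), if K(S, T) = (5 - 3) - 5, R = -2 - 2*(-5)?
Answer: 497489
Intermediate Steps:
R = 8 (R = -2 + 10 = 8)
K(S, T) = -3 (K(S, T) = 2 - 5 = -3)
p(Z, b) = -3*Z*b (p(Z, b) = (Z*(-3))*b = (-3*Z)*b = -3*Z*b)
(-302 - 1*141)*(p(-9, 6) - 1285) = (-302 - 1*141)*(-3*(-9)*6 - 1285) = (-302 - 141)*(162 - 1285) = -443*(-1123) = 497489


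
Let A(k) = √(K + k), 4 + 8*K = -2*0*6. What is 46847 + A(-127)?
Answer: 46847 + I*√510/2 ≈ 46847.0 + 11.292*I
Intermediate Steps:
K = -½ (K = -½ + (-2*0*6)/8 = -½ + (0*6)/8 = -½ + (⅛)*0 = -½ + 0 = -½ ≈ -0.50000)
A(k) = √(-½ + k)
46847 + A(-127) = 46847 + √(-2 + 4*(-127))/2 = 46847 + √(-2 - 508)/2 = 46847 + √(-510)/2 = 46847 + (I*√510)/2 = 46847 + I*√510/2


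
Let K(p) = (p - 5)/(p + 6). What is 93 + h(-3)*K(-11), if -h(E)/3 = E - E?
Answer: 93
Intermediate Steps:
K(p) = (-5 + p)/(6 + p)
h(E) = 0 (h(E) = -3*(E - E) = -3*0 = 0)
93 + h(-3)*K(-11) = 93 + 0*((-5 - 11)/(6 - 11)) = 93 + 0*(-16/(-5)) = 93 + 0*(-⅕*(-16)) = 93 + 0*(16/5) = 93 + 0 = 93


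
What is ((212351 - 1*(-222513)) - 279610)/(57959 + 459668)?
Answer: 14114/47057 ≈ 0.29993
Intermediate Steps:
((212351 - 1*(-222513)) - 279610)/(57959 + 459668) = ((212351 + 222513) - 279610)/517627 = (434864 - 279610)*(1/517627) = 155254*(1/517627) = 14114/47057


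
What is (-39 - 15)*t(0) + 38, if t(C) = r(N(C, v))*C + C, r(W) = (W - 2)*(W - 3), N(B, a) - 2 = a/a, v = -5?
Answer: 38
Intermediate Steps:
N(B, a) = 3 (N(B, a) = 2 + a/a = 2 + 1 = 3)
r(W) = (-3 + W)*(-2 + W) (r(W) = (-2 + W)*(-3 + W) = (-3 + W)*(-2 + W))
t(C) = C (t(C) = (6 + 3² - 5*3)*C + C = (6 + 9 - 15)*C + C = 0*C + C = 0 + C = C)
(-39 - 15)*t(0) + 38 = (-39 - 15)*0 + 38 = -54*0 + 38 = 0 + 38 = 38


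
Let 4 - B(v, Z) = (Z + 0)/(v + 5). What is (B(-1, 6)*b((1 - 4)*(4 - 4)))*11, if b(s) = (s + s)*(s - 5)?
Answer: 0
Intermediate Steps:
b(s) = 2*s*(-5 + s) (b(s) = (2*s)*(-5 + s) = 2*s*(-5 + s))
B(v, Z) = 4 - Z/(5 + v) (B(v, Z) = 4 - (Z + 0)/(v + 5) = 4 - Z/(5 + v))
(B(-1, 6)*b((1 - 4)*(4 - 4)))*11 = (((20 - 1*6 + 4*(-1))/(5 - 1))*(2*((1 - 4)*(4 - 4))*(-5 + (1 - 4)*(4 - 4))))*11 = (((20 - 6 - 4)/4)*(2*(-3*0)*(-5 - 3*0)))*11 = (((¼)*10)*(2*0*(-5 + 0)))*11 = (5*(2*0*(-5))/2)*11 = ((5/2)*0)*11 = 0*11 = 0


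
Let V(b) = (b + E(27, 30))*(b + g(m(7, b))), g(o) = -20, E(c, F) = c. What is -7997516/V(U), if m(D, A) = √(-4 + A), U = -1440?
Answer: -1999379/515745 ≈ -3.8767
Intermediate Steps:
V(b) = (-20 + b)*(27 + b) (V(b) = (b + 27)*(b - 20) = (27 + b)*(-20 + b) = (-20 + b)*(27 + b))
-7997516/V(U) = -7997516/(-540 + (-1440)² + 7*(-1440)) = -7997516/(-540 + 2073600 - 10080) = -7997516/2062980 = -7997516*1/2062980 = -1999379/515745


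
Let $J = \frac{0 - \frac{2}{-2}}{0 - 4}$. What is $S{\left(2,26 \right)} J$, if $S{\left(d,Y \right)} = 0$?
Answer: $0$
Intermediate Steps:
$J = - \frac{1}{4}$ ($J = \frac{0 - -1}{-4} = \left(0 + 1\right) \left(- \frac{1}{4}\right) = 1 \left(- \frac{1}{4}\right) = - \frac{1}{4} \approx -0.25$)
$S{\left(2,26 \right)} J = 0 \left(- \frac{1}{4}\right) = 0$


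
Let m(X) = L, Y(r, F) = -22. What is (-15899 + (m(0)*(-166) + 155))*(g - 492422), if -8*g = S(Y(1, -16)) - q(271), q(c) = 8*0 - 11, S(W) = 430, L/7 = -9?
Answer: 10412936331/4 ≈ 2.6032e+9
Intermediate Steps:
L = -63 (L = 7*(-9) = -63)
m(X) = -63
q(c) = -11 (q(c) = 0 - 11 = -11)
g = -441/8 (g = -(430 - 1*(-11))/8 = -(430 + 11)/8 = -⅛*441 = -441/8 ≈ -55.125)
(-15899 + (m(0)*(-166) + 155))*(g - 492422) = (-15899 + (-63*(-166) + 155))*(-441/8 - 492422) = (-15899 + (10458 + 155))*(-3939817/8) = (-15899 + 10613)*(-3939817/8) = -5286*(-3939817/8) = 10412936331/4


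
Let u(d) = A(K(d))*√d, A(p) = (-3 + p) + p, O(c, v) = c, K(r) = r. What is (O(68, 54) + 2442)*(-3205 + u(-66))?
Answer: -8044550 - 338850*I*√66 ≈ -8.0446e+6 - 2.7528e+6*I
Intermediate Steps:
A(p) = -3 + 2*p
u(d) = √d*(-3 + 2*d) (u(d) = (-3 + 2*d)*√d = √d*(-3 + 2*d))
(O(68, 54) + 2442)*(-3205 + u(-66)) = (68 + 2442)*(-3205 + √(-66)*(-3 + 2*(-66))) = 2510*(-3205 + (I*√66)*(-3 - 132)) = 2510*(-3205 + (I*√66)*(-135)) = 2510*(-3205 - 135*I*√66) = -8044550 - 338850*I*√66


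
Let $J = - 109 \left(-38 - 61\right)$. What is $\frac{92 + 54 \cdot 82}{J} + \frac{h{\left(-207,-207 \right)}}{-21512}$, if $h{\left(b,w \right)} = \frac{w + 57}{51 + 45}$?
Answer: $\frac{1556017615}{3714175872} \approx 0.41894$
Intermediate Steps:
$h{\left(b,w \right)} = \frac{19}{32} + \frac{w}{96}$ ($h{\left(b,w \right)} = \frac{57 + w}{96} = \left(57 + w\right) \frac{1}{96} = \frac{19}{32} + \frac{w}{96}$)
$J = 10791$ ($J = \left(-109\right) \left(-99\right) = 10791$)
$\frac{92 + 54 \cdot 82}{J} + \frac{h{\left(-207,-207 \right)}}{-21512} = \frac{92 + 54 \cdot 82}{10791} + \frac{\frac{19}{32} + \frac{1}{96} \left(-207\right)}{-21512} = \left(92 + 4428\right) \frac{1}{10791} + \left(\frac{19}{32} - \frac{69}{32}\right) \left(- \frac{1}{21512}\right) = 4520 \cdot \frac{1}{10791} - - \frac{25}{344192} = \frac{4520}{10791} + \frac{25}{344192} = \frac{1556017615}{3714175872}$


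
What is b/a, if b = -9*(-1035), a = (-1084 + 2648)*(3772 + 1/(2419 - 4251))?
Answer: 185490/117475151 ≈ 0.0015790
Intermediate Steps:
a = 2701928473/458 (a = 1564*(3772 + 1/(-1832)) = 1564*(3772 - 1/1832) = 1564*(6910303/1832) = 2701928473/458 ≈ 5.8994e+6)
b = 9315
b/a = 9315/(2701928473/458) = 9315*(458/2701928473) = 185490/117475151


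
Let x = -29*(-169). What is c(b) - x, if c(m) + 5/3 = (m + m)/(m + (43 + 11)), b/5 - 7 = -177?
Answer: -2925617/597 ≈ -4900.5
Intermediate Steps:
b = -850 (b = 35 + 5*(-177) = 35 - 885 = -850)
c(m) = -5/3 + 2*m/(54 + m) (c(m) = -5/3 + (m + m)/(m + (43 + 11)) = -5/3 + (2*m)/(m + 54) = -5/3 + (2*m)/(54 + m) = -5/3 + 2*m/(54 + m))
x = 4901
c(b) - x = (-270 - 850)/(3*(54 - 850)) - 1*4901 = (⅓)*(-1120)/(-796) - 4901 = (⅓)*(-1/796)*(-1120) - 4901 = 280/597 - 4901 = -2925617/597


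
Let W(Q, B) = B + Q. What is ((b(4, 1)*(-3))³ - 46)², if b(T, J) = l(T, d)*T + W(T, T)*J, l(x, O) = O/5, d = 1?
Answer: 5316335495524/15625 ≈ 3.4025e+8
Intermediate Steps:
l(x, O) = O/5 (l(x, O) = O*(⅕) = O/5)
b(T, J) = T/5 + 2*J*T (b(T, J) = ((⅕)*1)*T + (T + T)*J = T/5 + (2*T)*J = T/5 + 2*J*T)
((b(4, 1)*(-3))³ - 46)² = ((((⅕)*4*(1 + 10*1))*(-3))³ - 46)² = ((((⅕)*4*(1 + 10))*(-3))³ - 46)² = ((((⅕)*4*11)*(-3))³ - 46)² = (((44/5)*(-3))³ - 46)² = ((-132/5)³ - 46)² = (-2299968/125 - 46)² = (-2305718/125)² = 5316335495524/15625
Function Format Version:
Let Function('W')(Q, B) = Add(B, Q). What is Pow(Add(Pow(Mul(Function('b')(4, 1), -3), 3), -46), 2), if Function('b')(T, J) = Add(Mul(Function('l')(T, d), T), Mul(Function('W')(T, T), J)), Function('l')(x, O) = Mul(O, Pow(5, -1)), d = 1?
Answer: Rational(5316335495524, 15625) ≈ 3.4025e+8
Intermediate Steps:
Function('l')(x, O) = Mul(Rational(1, 5), O) (Function('l')(x, O) = Mul(O, Rational(1, 5)) = Mul(Rational(1, 5), O))
Function('b')(T, J) = Add(Mul(Rational(1, 5), T), Mul(2, J, T)) (Function('b')(T, J) = Add(Mul(Mul(Rational(1, 5), 1), T), Mul(Add(T, T), J)) = Add(Mul(Rational(1, 5), T), Mul(Mul(2, T), J)) = Add(Mul(Rational(1, 5), T), Mul(2, J, T)))
Pow(Add(Pow(Mul(Function('b')(4, 1), -3), 3), -46), 2) = Pow(Add(Pow(Mul(Mul(Rational(1, 5), 4, Add(1, Mul(10, 1))), -3), 3), -46), 2) = Pow(Add(Pow(Mul(Mul(Rational(1, 5), 4, Add(1, 10)), -3), 3), -46), 2) = Pow(Add(Pow(Mul(Mul(Rational(1, 5), 4, 11), -3), 3), -46), 2) = Pow(Add(Pow(Mul(Rational(44, 5), -3), 3), -46), 2) = Pow(Add(Pow(Rational(-132, 5), 3), -46), 2) = Pow(Add(Rational(-2299968, 125), -46), 2) = Pow(Rational(-2305718, 125), 2) = Rational(5316335495524, 15625)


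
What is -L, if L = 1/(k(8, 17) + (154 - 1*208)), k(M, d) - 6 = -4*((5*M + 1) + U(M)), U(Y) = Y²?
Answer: 1/468 ≈ 0.0021368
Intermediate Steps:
k(M, d) = 2 - 20*M - 4*M² (k(M, d) = 6 - 4*((5*M + 1) + M²) = 6 - 4*((1 + 5*M) + M²) = 6 - 4*(1 + M² + 5*M) = 6 + (-4 - 20*M - 4*M²) = 2 - 20*M - 4*M²)
L = -1/468 (L = 1/((2 - 20*8 - 4*8²) + (154 - 1*208)) = 1/((2 - 160 - 4*64) + (154 - 208)) = 1/((2 - 160 - 256) - 54) = 1/(-414 - 54) = 1/(-468) = -1/468 ≈ -0.0021368)
-L = -1*(-1/468) = 1/468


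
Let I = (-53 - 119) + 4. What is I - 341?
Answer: -509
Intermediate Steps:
I = -168 (I = -172 + 4 = -168)
I - 341 = -168 - 341 = -509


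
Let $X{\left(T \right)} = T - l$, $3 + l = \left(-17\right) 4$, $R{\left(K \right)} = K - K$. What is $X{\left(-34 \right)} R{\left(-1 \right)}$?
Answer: $0$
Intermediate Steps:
$R{\left(K \right)} = 0$
$l = -71$ ($l = -3 - 68 = -71$)
$X{\left(T \right)} = 71 + T$ ($X{\left(T \right)} = T - -71 = T + 71 = 71 + T$)
$X{\left(-34 \right)} R{\left(-1 \right)} = \left(71 - 34\right) 0 = 37 \cdot 0 = 0$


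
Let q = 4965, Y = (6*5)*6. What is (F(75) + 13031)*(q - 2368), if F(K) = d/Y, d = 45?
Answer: 135368625/4 ≈ 3.3842e+7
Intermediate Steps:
Y = 180 (Y = 30*6 = 180)
F(K) = ¼ (F(K) = 45/180 = 45*(1/180) = ¼)
(F(75) + 13031)*(q - 2368) = (¼ + 13031)*(4965 - 2368) = (52125/4)*2597 = 135368625/4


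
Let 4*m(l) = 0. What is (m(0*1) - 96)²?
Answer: 9216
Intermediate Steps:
m(l) = 0 (m(l) = (¼)*0 = 0)
(m(0*1) - 96)² = (0 - 96)² = (-96)² = 9216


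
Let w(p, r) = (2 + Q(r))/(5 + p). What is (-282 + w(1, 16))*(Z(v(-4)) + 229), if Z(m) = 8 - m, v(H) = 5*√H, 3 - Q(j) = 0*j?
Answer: -133273/2 + 8435*I/3 ≈ -66637.0 + 2811.7*I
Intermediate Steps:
Q(j) = 3 (Q(j) = 3 - 0*j = 3 - 1*0 = 3 + 0 = 3)
w(p, r) = 5/(5 + p) (w(p, r) = (2 + 3)/(5 + p) = 5/(5 + p))
(-282 + w(1, 16))*(Z(v(-4)) + 229) = (-282 + 5/(5 + 1))*((8 - 5*√(-4)) + 229) = (-282 + 5/6)*((8 - 5*2*I) + 229) = (-282 + 5*(⅙))*((8 - 10*I) + 229) = (-282 + ⅚)*((8 - 10*I) + 229) = -1687*(237 - 10*I)/6 = -133273/2 + 8435*I/3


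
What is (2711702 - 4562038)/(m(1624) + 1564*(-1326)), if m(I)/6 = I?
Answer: 231292/258015 ≈ 0.89643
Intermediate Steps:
m(I) = 6*I
(2711702 - 4562038)/(m(1624) + 1564*(-1326)) = (2711702 - 4562038)/(6*1624 + 1564*(-1326)) = -1850336/(9744 - 2073864) = -1850336/(-2064120) = -1850336*(-1/2064120) = 231292/258015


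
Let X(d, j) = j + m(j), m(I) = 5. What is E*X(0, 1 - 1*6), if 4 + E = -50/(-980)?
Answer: 0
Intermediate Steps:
E = -387/98 (E = -4 - 50/(-980) = -4 - 50*(-1/980) = -4 + 5/98 = -387/98 ≈ -3.9490)
X(d, j) = 5 + j (X(d, j) = j + 5 = 5 + j)
E*X(0, 1 - 1*6) = -387*(5 + (1 - 1*6))/98 = -387*(5 + (1 - 6))/98 = -387*(5 - 5)/98 = -387/98*0 = 0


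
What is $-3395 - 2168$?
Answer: $-5563$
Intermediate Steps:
$-3395 - 2168 = -5563$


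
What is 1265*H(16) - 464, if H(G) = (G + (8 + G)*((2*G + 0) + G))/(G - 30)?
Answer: -742008/7 ≈ -1.0600e+5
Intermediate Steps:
H(G) = (G + 3*G*(8 + G))/(-30 + G) (H(G) = (G + (8 + G)*(2*G + G))/(-30 + G) = (G + (8 + G)*(3*G))/(-30 + G) = (G + 3*G*(8 + G))/(-30 + G))
1265*H(16) - 464 = 1265*(16*(25 + 3*16)/(-30 + 16)) - 464 = 1265*(16*(25 + 48)/(-14)) - 464 = 1265*(16*(-1/14)*73) - 464 = 1265*(-584/7) - 464 = -738760/7 - 464 = -742008/7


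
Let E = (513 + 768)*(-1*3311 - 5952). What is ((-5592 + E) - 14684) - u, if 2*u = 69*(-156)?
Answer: -11880797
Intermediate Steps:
u = -5382 (u = (69*(-156))/2 = (½)*(-10764) = -5382)
E = -11865903 (E = 1281*(-3311 - 5952) = 1281*(-9263) = -11865903)
((-5592 + E) - 14684) - u = ((-5592 - 11865903) - 14684) - 1*(-5382) = (-11871495 - 14684) + 5382 = -11886179 + 5382 = -11880797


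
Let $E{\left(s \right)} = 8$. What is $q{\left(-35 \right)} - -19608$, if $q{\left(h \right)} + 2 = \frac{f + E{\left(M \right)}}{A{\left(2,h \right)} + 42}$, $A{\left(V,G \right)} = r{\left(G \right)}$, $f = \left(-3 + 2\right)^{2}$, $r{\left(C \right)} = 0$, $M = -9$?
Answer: $\frac{274487}{14} \approx 19606.0$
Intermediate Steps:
$f = 1$ ($f = \left(-1\right)^{2} = 1$)
$A{\left(V,G \right)} = 0$
$q{\left(h \right)} = - \frac{25}{14}$ ($q{\left(h \right)} = -2 + \frac{1 + 8}{0 + 42} = -2 + \frac{9}{42} = -2 + 9 \cdot \frac{1}{42} = -2 + \frac{3}{14} = - \frac{25}{14}$)
$q{\left(-35 \right)} - -19608 = - \frac{25}{14} - -19608 = - \frac{25}{14} + 19608 = \frac{274487}{14}$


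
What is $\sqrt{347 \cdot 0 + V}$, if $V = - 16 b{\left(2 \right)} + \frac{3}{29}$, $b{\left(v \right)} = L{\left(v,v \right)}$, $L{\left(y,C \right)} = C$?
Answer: $\frac{5 i \sqrt{1073}}{29} \approx 5.6477 i$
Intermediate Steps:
$b{\left(v \right)} = v$
$V = - \frac{925}{29}$ ($V = \left(-16\right) 2 + \frac{3}{29} = -32 + 3 \cdot \frac{1}{29} = -32 + \frac{3}{29} = - \frac{925}{29} \approx -31.897$)
$\sqrt{347 \cdot 0 + V} = \sqrt{347 \cdot 0 - \frac{925}{29}} = \sqrt{0 - \frac{925}{29}} = \sqrt{- \frac{925}{29}} = \frac{5 i \sqrt{1073}}{29}$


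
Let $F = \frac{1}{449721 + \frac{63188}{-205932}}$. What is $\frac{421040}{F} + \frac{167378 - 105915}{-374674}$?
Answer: $\frac{3652444549219209368531}{19289341542} \approx 1.8935 \cdot 10^{11}$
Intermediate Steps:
$F = \frac{51483}{23152970446}$ ($F = \frac{1}{449721 + 63188 \left(- \frac{1}{205932}\right)} = \frac{1}{449721 - \frac{15797}{51483}} = \frac{1}{\frac{23152970446}{51483}} = \frac{51483}{23152970446} \approx 2.2236 \cdot 10^{-6}$)
$\frac{421040}{F} + \frac{167378 - 105915}{-374674} = \frac{421040}{\frac{51483}{23152970446}} + \frac{167378 - 105915}{-374674} = 421040 \cdot \frac{23152970446}{51483} + \left(167378 - 105915\right) \left(- \frac{1}{374674}\right) = \frac{9748326676583840}{51483} + 61463 \left(- \frac{1}{374674}\right) = \frac{9748326676583840}{51483} - \frac{61463}{374674} = \frac{3652444549219209368531}{19289341542}$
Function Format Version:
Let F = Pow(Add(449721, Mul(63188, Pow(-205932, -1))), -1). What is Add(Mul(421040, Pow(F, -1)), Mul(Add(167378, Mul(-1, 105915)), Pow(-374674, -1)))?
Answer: Rational(3652444549219209368531, 19289341542) ≈ 1.8935e+11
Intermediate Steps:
F = Rational(51483, 23152970446) (F = Pow(Add(449721, Mul(63188, Rational(-1, 205932))), -1) = Pow(Add(449721, Rational(-15797, 51483)), -1) = Pow(Rational(23152970446, 51483), -1) = Rational(51483, 23152970446) ≈ 2.2236e-6)
Add(Mul(421040, Pow(F, -1)), Mul(Add(167378, Mul(-1, 105915)), Pow(-374674, -1))) = Add(Mul(421040, Pow(Rational(51483, 23152970446), -1)), Mul(Add(167378, Mul(-1, 105915)), Pow(-374674, -1))) = Add(Mul(421040, Rational(23152970446, 51483)), Mul(Add(167378, -105915), Rational(-1, 374674))) = Add(Rational(9748326676583840, 51483), Mul(61463, Rational(-1, 374674))) = Add(Rational(9748326676583840, 51483), Rational(-61463, 374674)) = Rational(3652444549219209368531, 19289341542)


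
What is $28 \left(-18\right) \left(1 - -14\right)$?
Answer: $-7560$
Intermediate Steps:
$28 \left(-18\right) \left(1 - -14\right) = - 504 \left(1 + 14\right) = \left(-504\right) 15 = -7560$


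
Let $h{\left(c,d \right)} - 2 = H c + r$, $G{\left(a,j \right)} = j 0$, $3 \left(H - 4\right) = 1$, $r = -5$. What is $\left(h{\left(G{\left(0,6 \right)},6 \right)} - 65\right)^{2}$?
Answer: $4624$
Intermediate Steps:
$H = \frac{13}{3}$ ($H = 4 + \frac{1}{3} \cdot 1 = 4 + \frac{1}{3} = \frac{13}{3} \approx 4.3333$)
$G{\left(a,j \right)} = 0$
$h{\left(c,d \right)} = -3 + \frac{13 c}{3}$ ($h{\left(c,d \right)} = 2 + \left(\frac{13 c}{3} - 5\right) = 2 + \left(-5 + \frac{13 c}{3}\right) = -3 + \frac{13 c}{3}$)
$\left(h{\left(G{\left(0,6 \right)},6 \right)} - 65\right)^{2} = \left(\left(-3 + \frac{13}{3} \cdot 0\right) - 65\right)^{2} = \left(\left(-3 + 0\right) - 65\right)^{2} = \left(-3 - 65\right)^{2} = \left(-68\right)^{2} = 4624$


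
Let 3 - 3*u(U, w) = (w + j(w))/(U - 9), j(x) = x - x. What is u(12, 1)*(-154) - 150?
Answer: -2582/9 ≈ -286.89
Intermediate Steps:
j(x) = 0
u(U, w) = 1 - w/(3*(-9 + U)) (u(U, w) = 1 - (w + 0)/(3*(U - 9)) = 1 - w/(3*(-9 + U)))
u(12, 1)*(-154) - 150 = ((-9 + 12 - 1/3*1)/(-9 + 12))*(-154) - 150 = ((-9 + 12 - 1/3)/3)*(-154) - 150 = ((1/3)*(8/3))*(-154) - 150 = (8/9)*(-154) - 150 = -1232/9 - 150 = -2582/9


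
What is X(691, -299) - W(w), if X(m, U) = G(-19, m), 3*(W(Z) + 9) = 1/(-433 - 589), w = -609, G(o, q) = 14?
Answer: 70519/3066 ≈ 23.000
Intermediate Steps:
W(Z) = -27595/3066 (W(Z) = -9 + 1/(3*(-433 - 589)) = -9 + (⅓)/(-1022) = -9 + (⅓)*(-1/1022) = -9 - 1/3066 = -27595/3066)
X(m, U) = 14
X(691, -299) - W(w) = 14 - 1*(-27595/3066) = 14 + 27595/3066 = 70519/3066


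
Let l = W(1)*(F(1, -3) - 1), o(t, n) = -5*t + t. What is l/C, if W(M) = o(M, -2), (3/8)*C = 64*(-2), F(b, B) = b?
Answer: 0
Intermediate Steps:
o(t, n) = -4*t
C = -1024/3 (C = 8*(64*(-2))/3 = (8/3)*(-128) = -1024/3 ≈ -341.33)
W(M) = -4*M
l = 0 (l = (-4*1)*(1 - 1) = -4*0 = 0)
l/C = 0/(-1024/3) = 0*(-3/1024) = 0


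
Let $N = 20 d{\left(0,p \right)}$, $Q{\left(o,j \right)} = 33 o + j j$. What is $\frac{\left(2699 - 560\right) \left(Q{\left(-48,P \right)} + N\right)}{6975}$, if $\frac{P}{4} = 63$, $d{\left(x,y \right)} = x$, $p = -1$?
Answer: $\frac{94944}{5} \approx 18989.0$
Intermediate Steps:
$P = 252$ ($P = 4 \cdot 63 = 252$)
$Q{\left(o,j \right)} = j^{2} + 33 o$ ($Q{\left(o,j \right)} = 33 o + j^{2} = j^{2} + 33 o$)
$N = 0$ ($N = 20 \cdot 0 = 0$)
$\frac{\left(2699 - 560\right) \left(Q{\left(-48,P \right)} + N\right)}{6975} = \frac{\left(2699 - 560\right) \left(\left(252^{2} + 33 \left(-48\right)\right) + 0\right)}{6975} = 2139 \left(\left(63504 - 1584\right) + 0\right) \frac{1}{6975} = 2139 \left(61920 + 0\right) \frac{1}{6975} = 2139 \cdot 61920 \cdot \frac{1}{6975} = 132446880 \cdot \frac{1}{6975} = \frac{94944}{5}$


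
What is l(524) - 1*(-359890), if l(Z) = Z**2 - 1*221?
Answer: 634245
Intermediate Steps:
l(Z) = -221 + Z**2 (l(Z) = Z**2 - 221 = -221 + Z**2)
l(524) - 1*(-359890) = (-221 + 524**2) - 1*(-359890) = (-221 + 274576) + 359890 = 274355 + 359890 = 634245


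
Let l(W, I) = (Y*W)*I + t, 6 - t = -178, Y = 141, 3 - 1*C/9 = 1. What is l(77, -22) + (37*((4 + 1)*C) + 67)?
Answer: -235273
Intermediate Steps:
C = 18 (C = 27 - 9*1 = 27 - 9 = 18)
t = 184 (t = 6 - 1*(-178) = 6 + 178 = 184)
l(W, I) = 184 + 141*I*W (l(W, I) = (141*W)*I + 184 = 141*I*W + 184 = 184 + 141*I*W)
l(77, -22) + (37*((4 + 1)*C) + 67) = (184 + 141*(-22)*77) + (37*((4 + 1)*18) + 67) = (184 - 238854) + (37*(5*18) + 67) = -238670 + (37*90 + 67) = -238670 + (3330 + 67) = -238670 + 3397 = -235273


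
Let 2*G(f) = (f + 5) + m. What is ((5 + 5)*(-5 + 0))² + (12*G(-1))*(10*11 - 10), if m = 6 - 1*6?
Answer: 4900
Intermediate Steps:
m = 0 (m = 6 - 6 = 0)
G(f) = 5/2 + f/2 (G(f) = ((f + 5) + 0)/2 = ((5 + f) + 0)/2 = (5 + f)/2 = 5/2 + f/2)
((5 + 5)*(-5 + 0))² + (12*G(-1))*(10*11 - 10) = ((5 + 5)*(-5 + 0))² + (12*(5/2 + (½)*(-1)))*(10*11 - 10) = (10*(-5))² + (12*(5/2 - ½))*(110 - 10) = (-50)² + (12*2)*100 = 2500 + 24*100 = 2500 + 2400 = 4900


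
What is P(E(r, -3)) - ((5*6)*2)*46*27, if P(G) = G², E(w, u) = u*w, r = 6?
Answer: -74196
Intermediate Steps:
P(E(r, -3)) - ((5*6)*2)*46*27 = (-3*6)² - ((5*6)*2)*46*27 = (-18)² - (30*2)*46*27 = 324 - 60*46*27 = 324 - 2760*27 = 324 - 1*74520 = 324 - 74520 = -74196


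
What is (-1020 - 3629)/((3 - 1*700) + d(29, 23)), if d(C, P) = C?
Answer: 4649/668 ≈ 6.9596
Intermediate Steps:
(-1020 - 3629)/((3 - 1*700) + d(29, 23)) = (-1020 - 3629)/((3 - 1*700) + 29) = -4649/((3 - 700) + 29) = -4649/(-697 + 29) = -4649/(-668) = -4649*(-1/668) = 4649/668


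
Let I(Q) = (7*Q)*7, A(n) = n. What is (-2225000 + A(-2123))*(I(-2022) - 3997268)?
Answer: 9123066392558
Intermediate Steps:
I(Q) = 49*Q
(-2225000 + A(-2123))*(I(-2022) - 3997268) = (-2225000 - 2123)*(49*(-2022) - 3997268) = -2227123*(-99078 - 3997268) = -2227123*(-4096346) = 9123066392558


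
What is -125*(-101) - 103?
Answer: 12522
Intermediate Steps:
-125*(-101) - 103 = 12625 - 103 = 12522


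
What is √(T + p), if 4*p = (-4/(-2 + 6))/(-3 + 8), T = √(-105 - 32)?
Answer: √(-5 + 100*I*√137)/10 ≈ 2.414 + 2.4243*I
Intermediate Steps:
T = I*√137 (T = √(-137) = I*√137 ≈ 11.705*I)
p = -1/20 (p = ((-4/(-2 + 6))/(-3 + 8))/4 = ((-4/4)/5)/4 = (((¼)*(-4))*(⅕))/4 = (-1*⅕)/4 = (¼)*(-⅕) = -1/20 ≈ -0.050000)
√(T + p) = √(I*√137 - 1/20) = √(-1/20 + I*√137)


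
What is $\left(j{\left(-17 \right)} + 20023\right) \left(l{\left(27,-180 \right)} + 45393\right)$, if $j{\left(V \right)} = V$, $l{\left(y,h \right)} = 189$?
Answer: $911913492$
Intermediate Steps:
$\left(j{\left(-17 \right)} + 20023\right) \left(l{\left(27,-180 \right)} + 45393\right) = \left(-17 + 20023\right) \left(189 + 45393\right) = 20006 \cdot 45582 = 911913492$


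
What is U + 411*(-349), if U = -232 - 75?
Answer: -143746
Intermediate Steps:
U = -307
U + 411*(-349) = -307 + 411*(-349) = -307 - 143439 = -143746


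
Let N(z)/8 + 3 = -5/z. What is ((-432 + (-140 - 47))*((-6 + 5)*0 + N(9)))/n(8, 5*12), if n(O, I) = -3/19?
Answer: -3010816/27 ≈ -1.1151e+5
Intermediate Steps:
N(z) = -24 - 40/z (N(z) = -24 + 8*(-5/z) = -24 - 40/z)
n(O, I) = -3/19 (n(O, I) = -3*1/19 = -3/19)
((-432 + (-140 - 47))*((-6 + 5)*0 + N(9)))/n(8, 5*12) = ((-432 + (-140 - 47))*((-6 + 5)*0 + (-24 - 40/9)))/(-3/19) = ((-432 - 187)*(-1*0 + (-24 - 40*⅑)))*(-19/3) = -619*(0 + (-24 - 40/9))*(-19/3) = -619*(0 - 256/9)*(-19/3) = -619*(-256/9)*(-19/3) = (158464/9)*(-19/3) = -3010816/27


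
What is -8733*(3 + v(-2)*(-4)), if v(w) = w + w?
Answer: -165927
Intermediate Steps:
v(w) = 2*w
-8733*(3 + v(-2)*(-4)) = -8733*(3 + (2*(-2))*(-4)) = -8733*(3 - 4*(-4)) = -8733*(3 + 16) = -8733*19 = -165927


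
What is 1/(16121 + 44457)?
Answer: 1/60578 ≈ 1.6508e-5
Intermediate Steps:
1/(16121 + 44457) = 1/60578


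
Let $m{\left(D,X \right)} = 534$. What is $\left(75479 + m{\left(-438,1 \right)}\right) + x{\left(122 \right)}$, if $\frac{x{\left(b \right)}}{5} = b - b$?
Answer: $76013$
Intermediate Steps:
$x{\left(b \right)} = 0$ ($x{\left(b \right)} = 5 \left(b - b\right) = 5 \cdot 0 = 0$)
$\left(75479 + m{\left(-438,1 \right)}\right) + x{\left(122 \right)} = \left(75479 + 534\right) + 0 = 76013 + 0 = 76013$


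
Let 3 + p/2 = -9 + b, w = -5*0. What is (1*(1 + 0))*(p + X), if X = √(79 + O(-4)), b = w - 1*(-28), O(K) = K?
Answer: 32 + 5*√3 ≈ 40.660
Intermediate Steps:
w = 0
b = 28 (b = 0 - 1*(-28) = 0 + 28 = 28)
p = 32 (p = -6 + 2*(-9 + 28) = -6 + 2*19 = -6 + 38 = 32)
X = 5*√3 (X = √(79 - 4) = √75 = 5*√3 ≈ 8.6602)
(1*(1 + 0))*(p + X) = (1*(1 + 0))*(32 + 5*√3) = (1*1)*(32 + 5*√3) = 1*(32 + 5*√3) = 32 + 5*√3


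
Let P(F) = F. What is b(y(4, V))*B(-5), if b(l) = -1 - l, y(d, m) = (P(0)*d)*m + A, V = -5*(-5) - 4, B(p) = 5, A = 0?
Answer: -5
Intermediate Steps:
V = 21 (V = 25 - 4 = 21)
y(d, m) = 0 (y(d, m) = (0*d)*m + 0 = 0*m + 0 = 0 + 0 = 0)
b(y(4, V))*B(-5) = (-1 - 1*0)*5 = (-1 + 0)*5 = -1*5 = -5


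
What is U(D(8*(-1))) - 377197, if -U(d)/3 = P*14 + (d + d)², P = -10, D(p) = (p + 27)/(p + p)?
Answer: -24114811/64 ≈ -3.7679e+5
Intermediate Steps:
D(p) = (27 + p)/(2*p) (D(p) = (27 + p)/((2*p)) = (27 + p)*(1/(2*p)) = (27 + p)/(2*p))
U(d) = 420 - 12*d² (U(d) = -3*(-10*14 + (d + d)²) = -3*(-140 + (2*d)²) = -3*(-140 + 4*d²) = 420 - 12*d²)
U(D(8*(-1))) - 377197 = (420 - 12*(27 + 8*(-1))²/256) - 377197 = (420 - 12*(27 - 8)²/256) - 377197 = (420 - 12*((½)*(-⅛)*19)²) - 377197 = (420 - 12*(-19/16)²) - 377197 = (420 - 12*361/256) - 377197 = (420 - 1083/64) - 377197 = 25797/64 - 377197 = -24114811/64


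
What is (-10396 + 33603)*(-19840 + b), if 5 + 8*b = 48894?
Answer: -2548848017/8 ≈ -3.1861e+8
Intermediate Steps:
b = 48889/8 (b = -5/8 + (⅛)*48894 = -5/8 + 24447/4 = 48889/8 ≈ 6111.1)
(-10396 + 33603)*(-19840 + b) = (-10396 + 33603)*(-19840 + 48889/8) = 23207*(-109831/8) = -2548848017/8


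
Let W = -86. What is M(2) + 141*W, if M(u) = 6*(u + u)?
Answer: -12102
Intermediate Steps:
M(u) = 12*u (M(u) = 6*(2*u) = 12*u)
M(2) + 141*W = 12*2 + 141*(-86) = 24 - 12126 = -12102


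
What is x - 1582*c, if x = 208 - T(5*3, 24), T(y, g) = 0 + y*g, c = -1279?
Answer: 2023226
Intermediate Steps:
T(y, g) = g*y (T(y, g) = 0 + g*y = g*y)
x = -152 (x = 208 - 24*5*3 = 208 - 24*15 = 208 - 1*360 = 208 - 360 = -152)
x - 1582*c = -152 - 1582*(-1279) = -152 + 2023378 = 2023226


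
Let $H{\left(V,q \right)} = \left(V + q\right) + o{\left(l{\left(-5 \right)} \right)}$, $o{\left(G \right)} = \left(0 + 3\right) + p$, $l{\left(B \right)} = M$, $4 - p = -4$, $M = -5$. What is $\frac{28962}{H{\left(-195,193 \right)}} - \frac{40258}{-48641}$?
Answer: $\frac{156566996}{48641} \approx 3218.8$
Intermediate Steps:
$p = 8$ ($p = 4 - -4 = 4 + 4 = 8$)
$l{\left(B \right)} = -5$
$o{\left(G \right)} = 11$ ($o{\left(G \right)} = \left(0 + 3\right) + 8 = 3 + 8 = 11$)
$H{\left(V,q \right)} = 11 + V + q$ ($H{\left(V,q \right)} = \left(V + q\right) + 11 = 11 + V + q$)
$\frac{28962}{H{\left(-195,193 \right)}} - \frac{40258}{-48641} = \frac{28962}{11 - 195 + 193} - \frac{40258}{-48641} = \frac{28962}{9} - - \frac{40258}{48641} = 28962 \cdot \frac{1}{9} + \frac{40258}{48641} = 3218 + \frac{40258}{48641} = \frac{156566996}{48641}$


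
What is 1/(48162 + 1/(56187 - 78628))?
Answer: 22441/1080803441 ≈ 2.0763e-5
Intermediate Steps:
1/(48162 + 1/(56187 - 78628)) = 1/(48162 + 1/(-22441)) = 1/(48162 - 1/22441) = 1/(1080803441/22441) = 22441/1080803441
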